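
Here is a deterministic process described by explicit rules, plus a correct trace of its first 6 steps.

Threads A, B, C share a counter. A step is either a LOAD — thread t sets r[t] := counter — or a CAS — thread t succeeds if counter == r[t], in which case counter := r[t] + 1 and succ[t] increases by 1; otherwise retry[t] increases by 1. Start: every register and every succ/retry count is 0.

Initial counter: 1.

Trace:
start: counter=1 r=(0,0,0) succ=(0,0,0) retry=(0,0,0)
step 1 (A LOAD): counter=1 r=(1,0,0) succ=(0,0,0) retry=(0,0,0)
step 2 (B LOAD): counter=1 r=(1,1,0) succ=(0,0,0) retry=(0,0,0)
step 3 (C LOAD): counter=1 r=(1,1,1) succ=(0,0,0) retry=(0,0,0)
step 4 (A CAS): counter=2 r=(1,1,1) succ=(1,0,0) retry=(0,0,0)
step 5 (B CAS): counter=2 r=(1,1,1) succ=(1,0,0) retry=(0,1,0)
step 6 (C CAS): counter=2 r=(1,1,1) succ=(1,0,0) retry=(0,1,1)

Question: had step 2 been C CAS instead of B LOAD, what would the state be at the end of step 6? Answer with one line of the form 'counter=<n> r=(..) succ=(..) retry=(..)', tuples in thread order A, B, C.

(re-executing from step 2 with the substitution; state before step 2: counter=1 r=(1,0,0) succ=(0,0,0) retry=(0,0,0))
step 2 (C CAS): counter=1 r=(1,0,0) succ=(0,0,0) retry=(0,0,1)
step 3 (C LOAD): counter=1 r=(1,0,1) succ=(0,0,0) retry=(0,0,1)
step 4 (A CAS): counter=2 r=(1,0,1) succ=(1,0,0) retry=(0,0,1)
step 5 (B CAS): counter=2 r=(1,0,1) succ=(1,0,0) retry=(0,1,1)
step 6 (C CAS): counter=2 r=(1,0,1) succ=(1,0,0) retry=(0,1,2)

counter=2 r=(1,0,1) succ=(1,0,0) retry=(0,1,2)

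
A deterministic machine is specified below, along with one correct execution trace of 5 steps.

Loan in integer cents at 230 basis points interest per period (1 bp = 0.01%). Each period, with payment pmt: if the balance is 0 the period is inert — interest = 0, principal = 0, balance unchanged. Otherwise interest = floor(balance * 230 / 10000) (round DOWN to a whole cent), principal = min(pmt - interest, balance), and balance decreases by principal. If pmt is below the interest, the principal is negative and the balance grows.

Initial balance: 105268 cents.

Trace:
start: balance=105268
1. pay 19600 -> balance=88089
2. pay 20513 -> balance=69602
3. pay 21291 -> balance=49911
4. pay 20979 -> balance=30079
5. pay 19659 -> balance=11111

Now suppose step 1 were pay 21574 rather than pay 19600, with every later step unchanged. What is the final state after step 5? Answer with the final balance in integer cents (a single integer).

8950

(re-executing from step 1 with the substitution; state before step 1: balance=105268)
1. pay 21574 -> balance=86115
2. pay 20513 -> balance=67582
3. pay 21291 -> balance=47845
4. pay 20979 -> balance=27966
5. pay 19659 -> balance=8950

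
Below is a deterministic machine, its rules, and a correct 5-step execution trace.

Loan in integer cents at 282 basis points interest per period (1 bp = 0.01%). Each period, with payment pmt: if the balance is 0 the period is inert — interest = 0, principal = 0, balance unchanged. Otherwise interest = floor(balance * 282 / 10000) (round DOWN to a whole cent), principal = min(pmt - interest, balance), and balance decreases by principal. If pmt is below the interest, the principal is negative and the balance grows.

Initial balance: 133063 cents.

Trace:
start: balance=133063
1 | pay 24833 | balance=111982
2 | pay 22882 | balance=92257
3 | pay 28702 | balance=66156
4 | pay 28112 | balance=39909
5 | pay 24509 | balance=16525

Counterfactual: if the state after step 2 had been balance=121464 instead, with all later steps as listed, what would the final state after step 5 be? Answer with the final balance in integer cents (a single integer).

state after step 2 := balance=121464
3 | pay 28702 | balance=96187
4 | pay 28112 | balance=70787
5 | pay 24509 | balance=48274

48274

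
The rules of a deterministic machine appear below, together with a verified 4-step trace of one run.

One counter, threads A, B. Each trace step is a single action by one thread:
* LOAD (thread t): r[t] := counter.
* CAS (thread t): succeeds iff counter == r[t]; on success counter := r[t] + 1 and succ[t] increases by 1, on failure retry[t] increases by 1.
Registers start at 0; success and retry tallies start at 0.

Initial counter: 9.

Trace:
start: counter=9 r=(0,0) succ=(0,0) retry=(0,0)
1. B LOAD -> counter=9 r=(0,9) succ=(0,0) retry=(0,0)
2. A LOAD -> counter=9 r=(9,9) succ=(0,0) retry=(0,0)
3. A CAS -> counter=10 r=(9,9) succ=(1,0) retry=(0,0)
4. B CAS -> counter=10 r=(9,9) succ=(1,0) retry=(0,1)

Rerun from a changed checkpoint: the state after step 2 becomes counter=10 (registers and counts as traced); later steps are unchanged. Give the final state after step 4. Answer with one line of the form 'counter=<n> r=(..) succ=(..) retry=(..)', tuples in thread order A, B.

counter=10 r=(9,9) succ=(0,0) retry=(1,1)

state after step 2 := counter=10 r=(9,9) succ=(0,0) retry=(0,0)
3. A CAS -> counter=10 r=(9,9) succ=(0,0) retry=(1,0)
4. B CAS -> counter=10 r=(9,9) succ=(0,0) retry=(1,1)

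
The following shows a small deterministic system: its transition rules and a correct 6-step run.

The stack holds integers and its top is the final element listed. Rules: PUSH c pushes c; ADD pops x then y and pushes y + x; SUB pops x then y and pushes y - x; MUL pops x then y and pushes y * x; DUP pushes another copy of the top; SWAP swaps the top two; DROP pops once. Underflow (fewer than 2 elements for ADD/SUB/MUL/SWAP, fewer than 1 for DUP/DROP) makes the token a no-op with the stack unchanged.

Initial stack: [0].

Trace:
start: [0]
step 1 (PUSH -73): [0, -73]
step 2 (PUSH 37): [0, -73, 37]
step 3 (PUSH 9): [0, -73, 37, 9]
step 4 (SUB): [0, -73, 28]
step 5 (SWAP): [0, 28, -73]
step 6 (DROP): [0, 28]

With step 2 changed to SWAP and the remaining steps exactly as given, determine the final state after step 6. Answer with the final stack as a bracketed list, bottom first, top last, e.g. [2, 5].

[-9]

(re-executing from step 2 with the substitution; state before step 2: [0, -73])
step 2 (SWAP): [-73, 0]
step 3 (PUSH 9): [-73, 0, 9]
step 4 (SUB): [-73, -9]
step 5 (SWAP): [-9, -73]
step 6 (DROP): [-9]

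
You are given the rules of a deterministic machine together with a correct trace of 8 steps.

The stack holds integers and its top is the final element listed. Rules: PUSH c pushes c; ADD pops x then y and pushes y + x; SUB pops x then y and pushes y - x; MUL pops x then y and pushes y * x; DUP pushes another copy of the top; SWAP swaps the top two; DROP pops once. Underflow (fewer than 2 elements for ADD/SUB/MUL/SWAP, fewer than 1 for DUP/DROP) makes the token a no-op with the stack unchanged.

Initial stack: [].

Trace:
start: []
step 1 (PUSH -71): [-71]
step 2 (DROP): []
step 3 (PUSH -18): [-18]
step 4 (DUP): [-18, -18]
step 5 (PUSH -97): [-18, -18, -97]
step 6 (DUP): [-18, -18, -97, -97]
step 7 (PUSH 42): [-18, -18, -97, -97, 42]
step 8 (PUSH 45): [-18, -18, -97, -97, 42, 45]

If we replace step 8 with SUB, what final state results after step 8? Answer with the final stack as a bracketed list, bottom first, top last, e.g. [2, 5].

(re-executing from step 8 with the substitution; state before step 8: [-18, -18, -97, -97, 42])
step 8 (SUB): [-18, -18, -97, -139]

[-18, -18, -97, -139]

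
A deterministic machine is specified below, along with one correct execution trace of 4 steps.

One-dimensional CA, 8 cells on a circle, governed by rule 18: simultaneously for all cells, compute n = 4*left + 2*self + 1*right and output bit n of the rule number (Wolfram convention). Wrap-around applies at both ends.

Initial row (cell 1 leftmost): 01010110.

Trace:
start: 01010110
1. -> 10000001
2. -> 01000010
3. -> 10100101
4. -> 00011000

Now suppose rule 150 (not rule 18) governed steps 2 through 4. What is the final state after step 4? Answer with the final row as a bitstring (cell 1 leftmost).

11011011

(re-executing steps 2..4 under rule 150; state before step 2: 10000001)
2. -> 01000010
3. -> 11100111
4. -> 11011011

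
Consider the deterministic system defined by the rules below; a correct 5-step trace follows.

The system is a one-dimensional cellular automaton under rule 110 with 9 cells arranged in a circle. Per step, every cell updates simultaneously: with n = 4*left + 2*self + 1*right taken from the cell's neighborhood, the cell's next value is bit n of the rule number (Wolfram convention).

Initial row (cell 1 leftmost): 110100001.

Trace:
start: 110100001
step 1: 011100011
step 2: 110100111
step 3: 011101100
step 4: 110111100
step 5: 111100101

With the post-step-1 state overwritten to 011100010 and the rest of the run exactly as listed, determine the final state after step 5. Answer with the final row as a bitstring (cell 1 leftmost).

state after step 1 := 011100010
step 2: 110100110
step 3: 111101111
step 4: 000111000
step 5: 001101000

001101000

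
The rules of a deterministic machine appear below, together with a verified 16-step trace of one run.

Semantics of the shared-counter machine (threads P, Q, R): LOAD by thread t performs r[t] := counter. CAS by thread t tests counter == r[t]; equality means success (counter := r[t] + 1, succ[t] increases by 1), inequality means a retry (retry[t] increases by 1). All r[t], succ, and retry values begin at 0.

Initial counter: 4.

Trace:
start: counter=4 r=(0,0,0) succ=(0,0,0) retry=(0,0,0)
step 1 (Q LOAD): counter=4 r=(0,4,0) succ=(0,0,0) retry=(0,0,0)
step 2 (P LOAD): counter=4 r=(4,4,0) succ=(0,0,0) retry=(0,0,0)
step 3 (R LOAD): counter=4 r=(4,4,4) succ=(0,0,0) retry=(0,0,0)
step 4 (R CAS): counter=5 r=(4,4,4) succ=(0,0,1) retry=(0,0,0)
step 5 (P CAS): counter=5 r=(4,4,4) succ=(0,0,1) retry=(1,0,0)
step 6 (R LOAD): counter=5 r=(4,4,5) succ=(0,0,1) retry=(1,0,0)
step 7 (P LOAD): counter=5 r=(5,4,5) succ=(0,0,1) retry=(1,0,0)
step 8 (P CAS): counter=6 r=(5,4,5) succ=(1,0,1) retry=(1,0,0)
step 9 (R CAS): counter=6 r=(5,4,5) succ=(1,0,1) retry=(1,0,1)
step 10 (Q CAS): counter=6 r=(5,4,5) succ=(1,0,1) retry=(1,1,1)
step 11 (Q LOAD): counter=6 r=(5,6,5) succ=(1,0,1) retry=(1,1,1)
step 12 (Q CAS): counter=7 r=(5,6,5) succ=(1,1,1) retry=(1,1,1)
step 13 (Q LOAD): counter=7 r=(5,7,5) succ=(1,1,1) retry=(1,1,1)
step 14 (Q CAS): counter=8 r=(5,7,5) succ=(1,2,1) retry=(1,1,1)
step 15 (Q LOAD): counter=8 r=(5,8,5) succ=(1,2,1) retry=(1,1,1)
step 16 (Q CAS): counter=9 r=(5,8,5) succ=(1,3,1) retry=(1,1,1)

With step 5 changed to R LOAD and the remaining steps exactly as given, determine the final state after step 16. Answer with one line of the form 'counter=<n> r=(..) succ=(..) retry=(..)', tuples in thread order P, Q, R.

counter=9 r=(5,8,5) succ=(1,3,1) retry=(0,1,1)

(re-executing from step 5 with the substitution; state before step 5: counter=5 r=(4,4,4) succ=(0,0,1) retry=(0,0,0))
step 5 (R LOAD): counter=5 r=(4,4,5) succ=(0,0,1) retry=(0,0,0)
step 6 (R LOAD): counter=5 r=(4,4,5) succ=(0,0,1) retry=(0,0,0)
step 7 (P LOAD): counter=5 r=(5,4,5) succ=(0,0,1) retry=(0,0,0)
step 8 (P CAS): counter=6 r=(5,4,5) succ=(1,0,1) retry=(0,0,0)
step 9 (R CAS): counter=6 r=(5,4,5) succ=(1,0,1) retry=(0,0,1)
step 10 (Q CAS): counter=6 r=(5,4,5) succ=(1,0,1) retry=(0,1,1)
step 11 (Q LOAD): counter=6 r=(5,6,5) succ=(1,0,1) retry=(0,1,1)
step 12 (Q CAS): counter=7 r=(5,6,5) succ=(1,1,1) retry=(0,1,1)
step 13 (Q LOAD): counter=7 r=(5,7,5) succ=(1,1,1) retry=(0,1,1)
step 14 (Q CAS): counter=8 r=(5,7,5) succ=(1,2,1) retry=(0,1,1)
step 15 (Q LOAD): counter=8 r=(5,8,5) succ=(1,2,1) retry=(0,1,1)
step 16 (Q CAS): counter=9 r=(5,8,5) succ=(1,3,1) retry=(0,1,1)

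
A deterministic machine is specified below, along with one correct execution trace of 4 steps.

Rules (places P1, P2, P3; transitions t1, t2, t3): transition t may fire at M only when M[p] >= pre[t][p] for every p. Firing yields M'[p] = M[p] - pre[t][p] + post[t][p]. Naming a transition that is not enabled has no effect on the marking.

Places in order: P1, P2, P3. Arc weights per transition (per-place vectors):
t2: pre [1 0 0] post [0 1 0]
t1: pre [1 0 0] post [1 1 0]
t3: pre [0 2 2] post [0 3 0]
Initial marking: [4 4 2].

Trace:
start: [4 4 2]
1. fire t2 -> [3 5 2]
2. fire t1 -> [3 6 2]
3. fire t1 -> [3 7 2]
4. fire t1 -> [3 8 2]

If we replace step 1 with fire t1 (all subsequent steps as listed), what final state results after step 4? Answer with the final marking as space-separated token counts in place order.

(re-executing from step 1 with the substitution; state before step 1: [4 4 2])
1. fire t1 -> [4 5 2]
2. fire t1 -> [4 6 2]
3. fire t1 -> [4 7 2]
4. fire t1 -> [4 8 2]

4 8 2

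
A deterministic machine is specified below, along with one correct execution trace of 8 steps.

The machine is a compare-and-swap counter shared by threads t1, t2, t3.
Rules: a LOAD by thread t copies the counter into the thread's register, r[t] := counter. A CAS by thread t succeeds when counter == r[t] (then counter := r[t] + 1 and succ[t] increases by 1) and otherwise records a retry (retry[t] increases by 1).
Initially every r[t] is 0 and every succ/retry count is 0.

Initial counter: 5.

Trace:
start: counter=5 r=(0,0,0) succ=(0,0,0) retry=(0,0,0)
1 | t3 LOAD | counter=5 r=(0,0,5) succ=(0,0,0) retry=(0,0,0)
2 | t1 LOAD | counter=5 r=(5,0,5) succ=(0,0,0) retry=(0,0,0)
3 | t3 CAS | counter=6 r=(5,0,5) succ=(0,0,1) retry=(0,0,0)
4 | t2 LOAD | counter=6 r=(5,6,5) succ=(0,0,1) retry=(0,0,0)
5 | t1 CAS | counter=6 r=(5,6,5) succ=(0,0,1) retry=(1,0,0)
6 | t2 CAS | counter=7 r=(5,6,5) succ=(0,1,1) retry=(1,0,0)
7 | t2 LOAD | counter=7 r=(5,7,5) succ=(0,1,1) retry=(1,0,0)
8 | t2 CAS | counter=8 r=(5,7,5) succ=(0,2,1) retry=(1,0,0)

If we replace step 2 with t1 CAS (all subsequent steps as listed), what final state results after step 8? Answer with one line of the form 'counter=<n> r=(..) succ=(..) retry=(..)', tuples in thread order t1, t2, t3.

counter=8 r=(0,7,5) succ=(0,2,1) retry=(2,0,0)

(re-executing from step 2 with the substitution; state before step 2: counter=5 r=(0,0,5) succ=(0,0,0) retry=(0,0,0))
2 | t1 CAS | counter=5 r=(0,0,5) succ=(0,0,0) retry=(1,0,0)
3 | t3 CAS | counter=6 r=(0,0,5) succ=(0,0,1) retry=(1,0,0)
4 | t2 LOAD | counter=6 r=(0,6,5) succ=(0,0,1) retry=(1,0,0)
5 | t1 CAS | counter=6 r=(0,6,5) succ=(0,0,1) retry=(2,0,0)
6 | t2 CAS | counter=7 r=(0,6,5) succ=(0,1,1) retry=(2,0,0)
7 | t2 LOAD | counter=7 r=(0,7,5) succ=(0,1,1) retry=(2,0,0)
8 | t2 CAS | counter=8 r=(0,7,5) succ=(0,2,1) retry=(2,0,0)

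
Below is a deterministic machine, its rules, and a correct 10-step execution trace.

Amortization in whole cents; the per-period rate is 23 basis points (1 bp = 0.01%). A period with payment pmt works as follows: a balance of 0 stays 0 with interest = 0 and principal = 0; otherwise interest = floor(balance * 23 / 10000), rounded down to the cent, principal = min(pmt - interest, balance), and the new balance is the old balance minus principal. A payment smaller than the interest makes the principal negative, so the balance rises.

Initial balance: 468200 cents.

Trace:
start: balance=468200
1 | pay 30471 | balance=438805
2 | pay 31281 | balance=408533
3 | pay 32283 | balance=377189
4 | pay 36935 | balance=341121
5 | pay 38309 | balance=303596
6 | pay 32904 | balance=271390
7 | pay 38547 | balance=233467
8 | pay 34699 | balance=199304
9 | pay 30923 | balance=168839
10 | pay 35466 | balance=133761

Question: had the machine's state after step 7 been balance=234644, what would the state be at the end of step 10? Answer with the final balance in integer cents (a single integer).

134947

state after step 7 := balance=234644
8 | pay 34699 | balance=200484
9 | pay 30923 | balance=170022
10 | pay 35466 | balance=134947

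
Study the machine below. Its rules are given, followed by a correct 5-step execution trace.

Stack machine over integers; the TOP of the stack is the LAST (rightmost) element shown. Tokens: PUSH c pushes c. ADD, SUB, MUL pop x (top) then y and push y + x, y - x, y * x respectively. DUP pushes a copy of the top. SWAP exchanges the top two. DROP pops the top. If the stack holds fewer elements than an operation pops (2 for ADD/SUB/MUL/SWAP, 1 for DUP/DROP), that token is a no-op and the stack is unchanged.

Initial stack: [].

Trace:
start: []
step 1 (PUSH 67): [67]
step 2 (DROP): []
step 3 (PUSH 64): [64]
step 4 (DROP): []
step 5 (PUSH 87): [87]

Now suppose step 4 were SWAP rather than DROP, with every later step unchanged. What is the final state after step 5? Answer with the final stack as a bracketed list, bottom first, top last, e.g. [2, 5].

[64, 87]

(re-executing from step 4 with the substitution; state before step 4: [64])
step 4 (SWAP): [64]
step 5 (PUSH 87): [64, 87]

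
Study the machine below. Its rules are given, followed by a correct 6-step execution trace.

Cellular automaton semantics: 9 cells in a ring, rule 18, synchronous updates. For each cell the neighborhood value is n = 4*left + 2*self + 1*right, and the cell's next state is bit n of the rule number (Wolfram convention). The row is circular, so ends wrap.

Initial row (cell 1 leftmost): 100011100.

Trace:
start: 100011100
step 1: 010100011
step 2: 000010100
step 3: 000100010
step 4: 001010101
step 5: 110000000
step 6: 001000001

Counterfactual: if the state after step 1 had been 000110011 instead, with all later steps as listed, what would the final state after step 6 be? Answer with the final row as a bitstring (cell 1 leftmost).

101001100

state after step 1 := 000110011
step 2: 101001100
step 3: 000110011
step 4: 101001100
step 5: 000110011
step 6: 101001100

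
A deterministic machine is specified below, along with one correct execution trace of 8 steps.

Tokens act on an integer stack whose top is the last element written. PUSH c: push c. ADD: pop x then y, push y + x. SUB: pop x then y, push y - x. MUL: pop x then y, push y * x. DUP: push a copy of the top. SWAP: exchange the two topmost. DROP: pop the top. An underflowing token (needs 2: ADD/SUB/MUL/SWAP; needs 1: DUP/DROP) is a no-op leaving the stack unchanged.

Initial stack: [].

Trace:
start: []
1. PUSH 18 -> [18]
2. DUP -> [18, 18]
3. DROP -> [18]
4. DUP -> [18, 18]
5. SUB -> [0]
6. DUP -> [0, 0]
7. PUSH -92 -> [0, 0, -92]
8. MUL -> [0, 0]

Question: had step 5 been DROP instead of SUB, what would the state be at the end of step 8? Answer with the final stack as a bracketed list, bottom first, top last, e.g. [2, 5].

(re-executing from step 5 with the substitution; state before step 5: [18, 18])
5. DROP -> [18]
6. DUP -> [18, 18]
7. PUSH -92 -> [18, 18, -92]
8. MUL -> [18, -1656]

[18, -1656]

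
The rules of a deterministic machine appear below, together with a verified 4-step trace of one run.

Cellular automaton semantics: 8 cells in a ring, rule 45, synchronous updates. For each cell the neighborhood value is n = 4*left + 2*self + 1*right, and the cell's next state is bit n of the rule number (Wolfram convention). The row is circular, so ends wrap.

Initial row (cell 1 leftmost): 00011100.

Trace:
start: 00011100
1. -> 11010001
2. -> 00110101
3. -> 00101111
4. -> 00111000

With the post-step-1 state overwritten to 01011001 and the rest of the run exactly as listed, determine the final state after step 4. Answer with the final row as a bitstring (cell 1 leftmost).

state after step 1 := 01011001
2. -> 11110001
3. -> 00000101
4. -> 01110111

01110111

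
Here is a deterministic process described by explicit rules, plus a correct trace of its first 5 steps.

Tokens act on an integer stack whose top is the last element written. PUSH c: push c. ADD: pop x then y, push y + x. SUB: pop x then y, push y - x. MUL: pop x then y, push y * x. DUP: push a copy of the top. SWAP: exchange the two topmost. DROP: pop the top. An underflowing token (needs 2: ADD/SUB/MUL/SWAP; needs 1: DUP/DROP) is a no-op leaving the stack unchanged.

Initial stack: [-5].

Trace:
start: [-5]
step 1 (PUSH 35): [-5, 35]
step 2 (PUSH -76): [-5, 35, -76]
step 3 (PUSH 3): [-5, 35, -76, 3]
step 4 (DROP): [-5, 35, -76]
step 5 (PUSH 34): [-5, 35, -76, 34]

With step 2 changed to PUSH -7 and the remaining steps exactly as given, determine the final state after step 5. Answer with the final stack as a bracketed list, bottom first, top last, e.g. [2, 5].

(re-executing from step 2 with the substitution; state before step 2: [-5, 35])
step 2 (PUSH -7): [-5, 35, -7]
step 3 (PUSH 3): [-5, 35, -7, 3]
step 4 (DROP): [-5, 35, -7]
step 5 (PUSH 34): [-5, 35, -7, 34]

[-5, 35, -7, 34]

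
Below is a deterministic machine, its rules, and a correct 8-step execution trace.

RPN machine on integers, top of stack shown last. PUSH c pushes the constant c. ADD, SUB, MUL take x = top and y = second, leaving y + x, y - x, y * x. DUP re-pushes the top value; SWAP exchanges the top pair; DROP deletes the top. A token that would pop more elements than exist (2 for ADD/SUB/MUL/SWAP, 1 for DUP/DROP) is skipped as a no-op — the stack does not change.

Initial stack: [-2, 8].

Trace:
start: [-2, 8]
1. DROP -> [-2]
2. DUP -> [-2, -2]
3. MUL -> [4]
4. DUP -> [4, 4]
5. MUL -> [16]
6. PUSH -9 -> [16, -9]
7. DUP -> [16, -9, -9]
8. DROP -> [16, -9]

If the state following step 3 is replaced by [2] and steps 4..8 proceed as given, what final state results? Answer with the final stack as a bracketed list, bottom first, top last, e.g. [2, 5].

state after step 3 := [2]
4. DUP -> [2, 2]
5. MUL -> [4]
6. PUSH -9 -> [4, -9]
7. DUP -> [4, -9, -9]
8. DROP -> [4, -9]

[4, -9]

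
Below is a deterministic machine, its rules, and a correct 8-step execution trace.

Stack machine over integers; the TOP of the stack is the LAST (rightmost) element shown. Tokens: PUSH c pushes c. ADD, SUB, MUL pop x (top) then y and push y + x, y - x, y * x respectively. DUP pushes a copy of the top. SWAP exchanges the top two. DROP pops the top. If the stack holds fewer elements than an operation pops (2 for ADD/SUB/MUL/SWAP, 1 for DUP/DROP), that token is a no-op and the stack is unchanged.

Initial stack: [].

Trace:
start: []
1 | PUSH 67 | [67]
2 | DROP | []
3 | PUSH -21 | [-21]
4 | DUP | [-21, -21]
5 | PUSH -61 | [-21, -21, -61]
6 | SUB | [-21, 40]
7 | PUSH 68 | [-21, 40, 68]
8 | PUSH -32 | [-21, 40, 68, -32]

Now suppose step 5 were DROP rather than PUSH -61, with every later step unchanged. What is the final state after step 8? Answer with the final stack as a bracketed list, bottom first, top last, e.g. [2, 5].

(re-executing from step 5 with the substitution; state before step 5: [-21, -21])
5 | DROP | [-21]
6 | SUB | [-21]
7 | PUSH 68 | [-21, 68]
8 | PUSH -32 | [-21, 68, -32]

[-21, 68, -32]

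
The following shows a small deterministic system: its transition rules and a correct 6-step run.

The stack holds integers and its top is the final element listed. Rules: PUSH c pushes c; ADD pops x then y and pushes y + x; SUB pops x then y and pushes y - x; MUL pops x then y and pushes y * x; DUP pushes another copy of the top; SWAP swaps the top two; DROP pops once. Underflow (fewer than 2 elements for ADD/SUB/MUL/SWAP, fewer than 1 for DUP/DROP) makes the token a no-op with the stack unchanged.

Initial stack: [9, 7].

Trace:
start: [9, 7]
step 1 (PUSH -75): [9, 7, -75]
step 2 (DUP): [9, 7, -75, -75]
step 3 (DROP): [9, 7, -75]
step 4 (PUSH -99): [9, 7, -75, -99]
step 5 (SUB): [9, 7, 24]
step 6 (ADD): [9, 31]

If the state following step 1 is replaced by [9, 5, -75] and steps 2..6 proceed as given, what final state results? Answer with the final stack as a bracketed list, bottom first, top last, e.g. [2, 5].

state after step 1 := [9, 5, -75]
step 2 (DUP): [9, 5, -75, -75]
step 3 (DROP): [9, 5, -75]
step 4 (PUSH -99): [9, 5, -75, -99]
step 5 (SUB): [9, 5, 24]
step 6 (ADD): [9, 29]

[9, 29]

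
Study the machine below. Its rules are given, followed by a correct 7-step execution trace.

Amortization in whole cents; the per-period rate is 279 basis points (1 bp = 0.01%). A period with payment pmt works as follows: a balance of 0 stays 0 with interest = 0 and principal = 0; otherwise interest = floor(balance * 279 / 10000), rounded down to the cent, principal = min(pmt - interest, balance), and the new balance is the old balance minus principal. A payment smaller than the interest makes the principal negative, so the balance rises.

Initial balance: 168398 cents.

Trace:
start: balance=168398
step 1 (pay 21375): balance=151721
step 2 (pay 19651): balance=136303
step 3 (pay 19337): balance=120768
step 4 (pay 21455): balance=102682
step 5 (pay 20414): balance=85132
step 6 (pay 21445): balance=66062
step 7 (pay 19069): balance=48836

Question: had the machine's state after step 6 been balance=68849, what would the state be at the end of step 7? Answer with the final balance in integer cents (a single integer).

state after step 6 := balance=68849
step 7 (pay 19069): balance=51700

51700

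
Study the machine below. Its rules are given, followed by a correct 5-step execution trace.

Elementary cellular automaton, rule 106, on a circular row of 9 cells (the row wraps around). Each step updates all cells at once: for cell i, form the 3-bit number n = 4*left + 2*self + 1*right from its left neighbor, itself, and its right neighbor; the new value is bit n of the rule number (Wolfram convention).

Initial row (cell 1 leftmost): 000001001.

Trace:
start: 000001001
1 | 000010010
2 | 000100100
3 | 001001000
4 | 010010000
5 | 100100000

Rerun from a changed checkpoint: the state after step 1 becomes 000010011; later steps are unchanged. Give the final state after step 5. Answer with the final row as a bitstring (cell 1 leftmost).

state after step 1 := 000010011
2 | 000100111
3 | 001001101
4 | 010011110
5 | 100110010

100110010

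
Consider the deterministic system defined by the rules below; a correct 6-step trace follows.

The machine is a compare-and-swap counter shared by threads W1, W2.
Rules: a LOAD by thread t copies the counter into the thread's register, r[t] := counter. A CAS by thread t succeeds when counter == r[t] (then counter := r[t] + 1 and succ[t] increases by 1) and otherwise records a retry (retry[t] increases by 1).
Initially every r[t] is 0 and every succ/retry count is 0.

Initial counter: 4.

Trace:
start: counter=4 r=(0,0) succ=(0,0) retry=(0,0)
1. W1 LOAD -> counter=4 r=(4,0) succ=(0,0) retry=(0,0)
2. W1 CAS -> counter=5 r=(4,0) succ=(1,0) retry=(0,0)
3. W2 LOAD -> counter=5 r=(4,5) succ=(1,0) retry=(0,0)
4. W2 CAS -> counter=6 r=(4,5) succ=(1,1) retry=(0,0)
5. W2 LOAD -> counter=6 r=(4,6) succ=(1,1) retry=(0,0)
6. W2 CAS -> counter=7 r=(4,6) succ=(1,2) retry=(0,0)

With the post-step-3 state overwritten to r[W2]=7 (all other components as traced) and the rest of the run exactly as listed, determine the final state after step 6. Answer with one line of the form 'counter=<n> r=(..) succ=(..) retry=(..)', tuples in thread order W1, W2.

counter=6 r=(4,5) succ=(1,1) retry=(0,1)

state after step 3 := counter=5 r=(4,7) succ=(1,0) retry=(0,0)
4. W2 CAS -> counter=5 r=(4,7) succ=(1,0) retry=(0,1)
5. W2 LOAD -> counter=5 r=(4,5) succ=(1,0) retry=(0,1)
6. W2 CAS -> counter=6 r=(4,5) succ=(1,1) retry=(0,1)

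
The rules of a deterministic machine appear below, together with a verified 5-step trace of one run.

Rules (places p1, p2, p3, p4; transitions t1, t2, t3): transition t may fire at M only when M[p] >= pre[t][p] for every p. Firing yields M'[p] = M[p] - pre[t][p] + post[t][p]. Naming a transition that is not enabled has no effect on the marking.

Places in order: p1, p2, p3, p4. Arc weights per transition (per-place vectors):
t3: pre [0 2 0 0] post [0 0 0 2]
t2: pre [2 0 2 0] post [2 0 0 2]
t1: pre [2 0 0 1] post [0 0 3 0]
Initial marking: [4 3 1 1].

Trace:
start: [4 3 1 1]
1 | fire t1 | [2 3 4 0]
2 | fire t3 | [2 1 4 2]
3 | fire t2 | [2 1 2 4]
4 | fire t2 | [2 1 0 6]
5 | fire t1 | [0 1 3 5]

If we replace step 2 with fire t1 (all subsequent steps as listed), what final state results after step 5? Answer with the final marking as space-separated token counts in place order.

(re-executing from step 2 with the substitution; state before step 2: [2 3 4 0])
2 | fire t1 | [2 3 4 0]
3 | fire t2 | [2 3 2 2]
4 | fire t2 | [2 3 0 4]
5 | fire t1 | [0 3 3 3]

0 3 3 3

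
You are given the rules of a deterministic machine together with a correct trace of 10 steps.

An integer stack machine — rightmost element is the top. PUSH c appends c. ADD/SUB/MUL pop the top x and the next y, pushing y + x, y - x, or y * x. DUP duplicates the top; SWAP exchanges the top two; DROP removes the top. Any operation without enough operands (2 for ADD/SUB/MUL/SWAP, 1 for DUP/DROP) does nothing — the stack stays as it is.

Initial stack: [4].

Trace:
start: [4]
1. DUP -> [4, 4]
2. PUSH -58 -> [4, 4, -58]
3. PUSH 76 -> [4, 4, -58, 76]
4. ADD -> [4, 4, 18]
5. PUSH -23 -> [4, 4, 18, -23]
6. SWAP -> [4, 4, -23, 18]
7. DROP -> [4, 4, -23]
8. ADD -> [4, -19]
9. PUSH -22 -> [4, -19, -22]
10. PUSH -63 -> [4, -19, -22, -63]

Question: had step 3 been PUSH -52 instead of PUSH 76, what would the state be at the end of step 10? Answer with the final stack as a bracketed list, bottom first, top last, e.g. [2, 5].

(re-executing from step 3 with the substitution; state before step 3: [4, 4, -58])
3. PUSH -52 -> [4, 4, -58, -52]
4. ADD -> [4, 4, -110]
5. PUSH -23 -> [4, 4, -110, -23]
6. SWAP -> [4, 4, -23, -110]
7. DROP -> [4, 4, -23]
8. ADD -> [4, -19]
9. PUSH -22 -> [4, -19, -22]
10. PUSH -63 -> [4, -19, -22, -63]

[4, -19, -22, -63]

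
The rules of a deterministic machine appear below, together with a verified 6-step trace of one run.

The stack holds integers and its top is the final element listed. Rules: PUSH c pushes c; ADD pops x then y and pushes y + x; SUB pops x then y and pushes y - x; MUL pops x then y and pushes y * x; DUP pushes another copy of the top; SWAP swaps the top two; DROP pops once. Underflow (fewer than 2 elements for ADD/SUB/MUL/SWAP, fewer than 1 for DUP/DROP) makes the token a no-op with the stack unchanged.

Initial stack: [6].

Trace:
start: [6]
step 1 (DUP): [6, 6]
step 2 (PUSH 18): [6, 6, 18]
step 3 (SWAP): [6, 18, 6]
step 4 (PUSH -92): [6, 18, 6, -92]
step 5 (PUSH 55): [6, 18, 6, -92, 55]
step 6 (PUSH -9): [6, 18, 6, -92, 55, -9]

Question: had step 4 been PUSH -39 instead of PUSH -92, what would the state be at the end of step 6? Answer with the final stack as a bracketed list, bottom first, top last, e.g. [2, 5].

[6, 18, 6, -39, 55, -9]

(re-executing from step 4 with the substitution; state before step 4: [6, 18, 6])
step 4 (PUSH -39): [6, 18, 6, -39]
step 5 (PUSH 55): [6, 18, 6, -39, 55]
step 6 (PUSH -9): [6, 18, 6, -39, 55, -9]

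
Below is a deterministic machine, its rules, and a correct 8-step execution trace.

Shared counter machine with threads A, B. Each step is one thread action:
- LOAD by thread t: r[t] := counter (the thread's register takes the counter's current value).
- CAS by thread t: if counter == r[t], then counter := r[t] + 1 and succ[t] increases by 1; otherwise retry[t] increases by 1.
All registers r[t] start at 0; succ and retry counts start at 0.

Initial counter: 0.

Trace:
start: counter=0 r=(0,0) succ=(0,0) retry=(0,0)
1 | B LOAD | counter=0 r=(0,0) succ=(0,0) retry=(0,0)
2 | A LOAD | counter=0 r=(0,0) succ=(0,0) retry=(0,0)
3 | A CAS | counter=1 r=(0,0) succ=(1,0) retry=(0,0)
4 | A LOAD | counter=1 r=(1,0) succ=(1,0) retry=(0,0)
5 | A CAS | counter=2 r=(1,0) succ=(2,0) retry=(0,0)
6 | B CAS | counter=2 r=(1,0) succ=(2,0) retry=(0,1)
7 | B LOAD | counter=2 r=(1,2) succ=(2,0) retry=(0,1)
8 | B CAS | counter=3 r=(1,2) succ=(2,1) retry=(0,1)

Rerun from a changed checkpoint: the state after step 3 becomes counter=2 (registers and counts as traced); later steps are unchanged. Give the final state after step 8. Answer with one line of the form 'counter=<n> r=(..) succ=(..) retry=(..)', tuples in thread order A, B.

counter=4 r=(2,3) succ=(2,1) retry=(0,1)

state after step 3 := counter=2 r=(0,0) succ=(1,0) retry=(0,0)
4 | A LOAD | counter=2 r=(2,0) succ=(1,0) retry=(0,0)
5 | A CAS | counter=3 r=(2,0) succ=(2,0) retry=(0,0)
6 | B CAS | counter=3 r=(2,0) succ=(2,0) retry=(0,1)
7 | B LOAD | counter=3 r=(2,3) succ=(2,0) retry=(0,1)
8 | B CAS | counter=4 r=(2,3) succ=(2,1) retry=(0,1)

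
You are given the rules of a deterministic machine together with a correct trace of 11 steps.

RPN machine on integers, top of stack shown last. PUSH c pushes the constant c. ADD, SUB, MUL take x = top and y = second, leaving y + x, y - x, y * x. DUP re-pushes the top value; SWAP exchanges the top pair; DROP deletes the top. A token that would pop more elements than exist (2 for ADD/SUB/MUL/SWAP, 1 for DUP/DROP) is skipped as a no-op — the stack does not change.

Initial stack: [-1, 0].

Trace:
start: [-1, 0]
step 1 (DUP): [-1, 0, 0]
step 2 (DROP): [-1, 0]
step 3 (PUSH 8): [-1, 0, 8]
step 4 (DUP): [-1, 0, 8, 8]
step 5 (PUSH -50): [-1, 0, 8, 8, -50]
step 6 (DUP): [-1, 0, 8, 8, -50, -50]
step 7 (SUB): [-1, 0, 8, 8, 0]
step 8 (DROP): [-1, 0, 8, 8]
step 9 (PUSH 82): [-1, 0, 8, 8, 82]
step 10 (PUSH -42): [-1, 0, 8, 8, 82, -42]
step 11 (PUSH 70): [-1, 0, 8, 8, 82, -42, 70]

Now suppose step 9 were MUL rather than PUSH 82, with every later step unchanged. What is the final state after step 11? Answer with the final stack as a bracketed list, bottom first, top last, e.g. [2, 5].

(re-executing from step 9 with the substitution; state before step 9: [-1, 0, 8, 8])
step 9 (MUL): [-1, 0, 64]
step 10 (PUSH -42): [-1, 0, 64, -42]
step 11 (PUSH 70): [-1, 0, 64, -42, 70]

[-1, 0, 64, -42, 70]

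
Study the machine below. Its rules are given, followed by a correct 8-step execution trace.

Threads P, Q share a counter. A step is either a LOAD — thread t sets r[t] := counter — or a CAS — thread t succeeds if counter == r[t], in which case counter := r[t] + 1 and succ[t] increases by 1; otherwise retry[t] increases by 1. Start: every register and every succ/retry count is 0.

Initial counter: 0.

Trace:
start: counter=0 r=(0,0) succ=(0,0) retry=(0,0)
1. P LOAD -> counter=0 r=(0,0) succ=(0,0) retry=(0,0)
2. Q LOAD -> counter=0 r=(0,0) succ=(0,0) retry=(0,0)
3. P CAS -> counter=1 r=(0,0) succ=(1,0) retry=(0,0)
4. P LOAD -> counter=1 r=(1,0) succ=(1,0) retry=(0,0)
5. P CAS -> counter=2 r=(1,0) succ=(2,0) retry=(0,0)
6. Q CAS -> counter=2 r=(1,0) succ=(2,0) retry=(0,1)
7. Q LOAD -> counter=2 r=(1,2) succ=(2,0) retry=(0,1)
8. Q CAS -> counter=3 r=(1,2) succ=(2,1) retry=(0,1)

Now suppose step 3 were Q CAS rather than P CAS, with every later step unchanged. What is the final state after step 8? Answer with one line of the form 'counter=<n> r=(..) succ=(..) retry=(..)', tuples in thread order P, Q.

counter=3 r=(1,2) succ=(1,2) retry=(0,1)

(re-executing from step 3 with the substitution; state before step 3: counter=0 r=(0,0) succ=(0,0) retry=(0,0))
3. Q CAS -> counter=1 r=(0,0) succ=(0,1) retry=(0,0)
4. P LOAD -> counter=1 r=(1,0) succ=(0,1) retry=(0,0)
5. P CAS -> counter=2 r=(1,0) succ=(1,1) retry=(0,0)
6. Q CAS -> counter=2 r=(1,0) succ=(1,1) retry=(0,1)
7. Q LOAD -> counter=2 r=(1,2) succ=(1,1) retry=(0,1)
8. Q CAS -> counter=3 r=(1,2) succ=(1,2) retry=(0,1)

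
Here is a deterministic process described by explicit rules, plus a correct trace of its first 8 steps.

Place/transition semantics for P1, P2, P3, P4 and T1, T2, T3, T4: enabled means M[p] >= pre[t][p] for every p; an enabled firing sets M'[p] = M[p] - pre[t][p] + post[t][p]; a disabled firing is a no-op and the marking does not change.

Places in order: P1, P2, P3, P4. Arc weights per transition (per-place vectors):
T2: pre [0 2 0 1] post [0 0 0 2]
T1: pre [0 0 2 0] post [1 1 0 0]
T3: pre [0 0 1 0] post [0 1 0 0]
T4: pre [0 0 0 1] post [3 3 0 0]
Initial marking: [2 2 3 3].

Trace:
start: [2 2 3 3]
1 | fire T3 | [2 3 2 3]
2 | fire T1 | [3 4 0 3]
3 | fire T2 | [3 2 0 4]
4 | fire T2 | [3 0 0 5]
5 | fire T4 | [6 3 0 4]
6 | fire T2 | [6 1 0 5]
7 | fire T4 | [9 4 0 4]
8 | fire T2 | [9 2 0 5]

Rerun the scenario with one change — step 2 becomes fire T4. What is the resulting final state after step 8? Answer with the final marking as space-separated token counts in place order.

(re-executing from step 2 with the substitution; state before step 2: [2 3 2 3])
2 | fire T4 | [5 6 2 2]
3 | fire T2 | [5 4 2 3]
4 | fire T2 | [5 2 2 4]
5 | fire T4 | [8 5 2 3]
6 | fire T2 | [8 3 2 4]
7 | fire T4 | [11 6 2 3]
8 | fire T2 | [11 4 2 4]

11 4 2 4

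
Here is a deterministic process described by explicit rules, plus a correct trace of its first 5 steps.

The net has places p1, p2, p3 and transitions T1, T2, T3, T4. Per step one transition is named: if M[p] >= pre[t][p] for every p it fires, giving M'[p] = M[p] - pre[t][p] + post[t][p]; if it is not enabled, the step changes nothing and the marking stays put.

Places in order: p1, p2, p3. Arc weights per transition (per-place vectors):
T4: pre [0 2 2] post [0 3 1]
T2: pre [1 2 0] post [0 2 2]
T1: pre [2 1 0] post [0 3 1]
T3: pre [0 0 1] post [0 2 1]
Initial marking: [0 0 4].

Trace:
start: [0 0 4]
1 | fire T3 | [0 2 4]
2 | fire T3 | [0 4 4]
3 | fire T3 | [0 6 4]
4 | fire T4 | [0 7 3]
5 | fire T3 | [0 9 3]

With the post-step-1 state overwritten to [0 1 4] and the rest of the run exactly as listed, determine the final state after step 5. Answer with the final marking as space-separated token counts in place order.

0 8 3

state after step 1 := [0 1 4]
2 | fire T3 | [0 3 4]
3 | fire T3 | [0 5 4]
4 | fire T4 | [0 6 3]
5 | fire T3 | [0 8 3]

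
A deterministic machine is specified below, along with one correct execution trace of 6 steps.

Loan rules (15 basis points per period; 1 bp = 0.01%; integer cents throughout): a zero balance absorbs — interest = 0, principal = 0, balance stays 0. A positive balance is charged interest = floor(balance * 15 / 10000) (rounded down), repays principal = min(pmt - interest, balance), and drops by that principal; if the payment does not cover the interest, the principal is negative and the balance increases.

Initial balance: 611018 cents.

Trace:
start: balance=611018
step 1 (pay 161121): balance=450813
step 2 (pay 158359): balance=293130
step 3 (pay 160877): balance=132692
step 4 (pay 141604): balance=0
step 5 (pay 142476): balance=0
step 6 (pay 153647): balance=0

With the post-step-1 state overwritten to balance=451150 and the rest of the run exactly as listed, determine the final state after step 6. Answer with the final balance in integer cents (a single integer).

state after step 1 := balance=451150
step 2 (pay 158359): balance=293467
step 3 (pay 160877): balance=133030
step 4 (pay 141604): balance=0
step 5 (pay 142476): balance=0
step 6 (pay 153647): balance=0

0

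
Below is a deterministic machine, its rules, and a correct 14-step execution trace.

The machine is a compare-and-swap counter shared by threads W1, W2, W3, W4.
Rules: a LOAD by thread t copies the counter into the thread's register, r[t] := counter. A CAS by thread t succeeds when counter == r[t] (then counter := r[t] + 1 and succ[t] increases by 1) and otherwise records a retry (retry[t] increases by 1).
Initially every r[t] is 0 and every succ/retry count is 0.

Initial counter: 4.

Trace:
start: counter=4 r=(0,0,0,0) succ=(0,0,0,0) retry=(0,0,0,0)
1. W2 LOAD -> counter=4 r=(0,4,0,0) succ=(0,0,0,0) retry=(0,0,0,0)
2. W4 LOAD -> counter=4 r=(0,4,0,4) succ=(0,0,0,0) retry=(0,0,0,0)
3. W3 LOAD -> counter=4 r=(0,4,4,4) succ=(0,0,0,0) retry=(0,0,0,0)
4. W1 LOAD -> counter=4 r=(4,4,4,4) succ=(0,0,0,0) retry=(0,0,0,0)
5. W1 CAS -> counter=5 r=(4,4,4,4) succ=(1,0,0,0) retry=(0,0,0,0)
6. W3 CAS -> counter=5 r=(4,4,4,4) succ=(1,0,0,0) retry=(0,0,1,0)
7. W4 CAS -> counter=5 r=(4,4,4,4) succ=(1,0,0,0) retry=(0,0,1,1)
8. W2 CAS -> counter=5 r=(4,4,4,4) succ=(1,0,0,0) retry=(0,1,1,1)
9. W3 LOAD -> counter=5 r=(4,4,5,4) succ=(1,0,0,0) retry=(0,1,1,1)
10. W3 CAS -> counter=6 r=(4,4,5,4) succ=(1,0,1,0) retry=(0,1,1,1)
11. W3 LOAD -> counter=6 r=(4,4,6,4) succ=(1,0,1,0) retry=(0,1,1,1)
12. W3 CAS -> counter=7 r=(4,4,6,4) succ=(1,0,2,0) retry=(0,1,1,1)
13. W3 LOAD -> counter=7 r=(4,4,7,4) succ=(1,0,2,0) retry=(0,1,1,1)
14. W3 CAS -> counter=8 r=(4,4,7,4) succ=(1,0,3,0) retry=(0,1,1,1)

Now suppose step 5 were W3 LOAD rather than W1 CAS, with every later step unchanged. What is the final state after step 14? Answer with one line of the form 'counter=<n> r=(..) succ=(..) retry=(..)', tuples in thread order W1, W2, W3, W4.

counter=8 r=(4,4,7,4) succ=(0,0,4,0) retry=(0,1,0,1)

(re-executing from step 5 with the substitution; state before step 5: counter=4 r=(4,4,4,4) succ=(0,0,0,0) retry=(0,0,0,0))
5. W3 LOAD -> counter=4 r=(4,4,4,4) succ=(0,0,0,0) retry=(0,0,0,0)
6. W3 CAS -> counter=5 r=(4,4,4,4) succ=(0,0,1,0) retry=(0,0,0,0)
7. W4 CAS -> counter=5 r=(4,4,4,4) succ=(0,0,1,0) retry=(0,0,0,1)
8. W2 CAS -> counter=5 r=(4,4,4,4) succ=(0,0,1,0) retry=(0,1,0,1)
9. W3 LOAD -> counter=5 r=(4,4,5,4) succ=(0,0,1,0) retry=(0,1,0,1)
10. W3 CAS -> counter=6 r=(4,4,5,4) succ=(0,0,2,0) retry=(0,1,0,1)
11. W3 LOAD -> counter=6 r=(4,4,6,4) succ=(0,0,2,0) retry=(0,1,0,1)
12. W3 CAS -> counter=7 r=(4,4,6,4) succ=(0,0,3,0) retry=(0,1,0,1)
13. W3 LOAD -> counter=7 r=(4,4,7,4) succ=(0,0,3,0) retry=(0,1,0,1)
14. W3 CAS -> counter=8 r=(4,4,7,4) succ=(0,0,4,0) retry=(0,1,0,1)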